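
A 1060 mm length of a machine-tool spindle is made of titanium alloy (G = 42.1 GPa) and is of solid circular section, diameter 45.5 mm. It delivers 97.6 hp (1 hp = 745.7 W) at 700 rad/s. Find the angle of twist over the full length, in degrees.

ω = 700 rad/s, so T = P/ω = 97.6×745.7 / 700.0 = 104.0 N·m.
J = πd⁴/32 = π(0.0455)⁴/32 = 4.208×10^-7 m⁴.
θ = T·L/(G·J) = 104.0 × 1.06 / (42.1×10⁹ × 4.208×10^-7) = 6.221×10^-3 rad.

0.356°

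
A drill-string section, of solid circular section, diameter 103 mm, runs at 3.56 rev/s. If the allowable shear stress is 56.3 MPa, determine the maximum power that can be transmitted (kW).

270 kW

J = πd⁴/32 = π(0.103)⁴/32 = 1.105×10^-5 m⁴.
T_max = τ_allow·J/r = 5.63×10^7 × 1.105×10^-5 / 0.0515 = 12080 N·m.
ω = 2π·3.56 = 22.37 rad/s, so P_max = T_max·ω = 2.702×10^5 W.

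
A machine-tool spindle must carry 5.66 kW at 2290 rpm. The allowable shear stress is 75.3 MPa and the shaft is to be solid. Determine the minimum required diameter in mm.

ω = 2π·2290/60 = 239.8 rad/s, so T = P/ω = 5.66×10³ / 239.8 = 23.60 N·m.
For a solid shaft τ_max = 16T/(πd³), so d = (16T/(π τ_allow))^(1/3) = (16·23.60/(π·7.53×10^7))^(1/3) = 0.01169 m.

11.7 mm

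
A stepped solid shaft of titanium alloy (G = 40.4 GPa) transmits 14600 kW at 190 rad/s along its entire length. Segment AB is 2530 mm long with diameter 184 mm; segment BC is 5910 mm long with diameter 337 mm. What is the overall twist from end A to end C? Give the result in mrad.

ω = 190 rad/s, so T = P/ω = 14600×10³ / 190.0 = 76840 N·m.
J_AB = π(0.184)⁴/32 = 1.13×10^-4 m⁴; J_BC = π(0.337)⁴/32 = 1.27×10^-3 m⁴.
θ = (T/G)·Σ L_i/J_i = (76840/40.4×10⁹)·(2.53/1.13×10^-4 + 5.91/1.27×10^-3) = 0.05164 rad.

51.6 mrad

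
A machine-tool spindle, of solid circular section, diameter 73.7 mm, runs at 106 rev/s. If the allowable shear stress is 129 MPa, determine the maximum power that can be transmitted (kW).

J = πd⁴/32 = π(0.0737)⁴/32 = 2.896×10^-6 m⁴.
T_max = τ_allow·J/r = 1.29×10^8 × 2.896×10^-6 / 0.0369 = 10140 N·m.
ω = 2π·106 = 666.0 rad/s, so P_max = T_max·ω = 6.753×10^6 W.

6750 kW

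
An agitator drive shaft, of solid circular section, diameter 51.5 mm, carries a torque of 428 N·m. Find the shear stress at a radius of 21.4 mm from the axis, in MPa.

J = πd⁴/32 = π(0.0515)⁴/32 = 6.906×10^-7 m⁴.
Shear stress varies linearly with radius: τ = T·r/J = 428.0 × 0.0214 / 6.906×10^-7 = 1.326×10^7 Pa.

13.3 MPa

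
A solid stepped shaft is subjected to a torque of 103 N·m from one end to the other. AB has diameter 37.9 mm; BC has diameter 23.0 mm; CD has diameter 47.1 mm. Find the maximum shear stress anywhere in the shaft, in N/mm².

43.1 N/mm²

Under the same torque, τ_max = 16T/(πd³) is largest where d is smallest — segment BC (d = 23.0 mm).
τ_max = 16·103.0/(π·(0.0230)³) = 4.311×10^7 Pa.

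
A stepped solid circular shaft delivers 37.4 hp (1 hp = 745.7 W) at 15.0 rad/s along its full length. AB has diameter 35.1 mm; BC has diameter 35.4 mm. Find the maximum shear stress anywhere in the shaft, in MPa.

ω = 15.0 rad/s, so T = P/ω = 37.4×745.7 / 15.00 = 1859 N·m.
Under the same torque, τ_max = 16T/(πd³) is largest where d is smallest — segment AB (d = 35.1 mm).
τ_max = 16·1859/(π·(0.0351)³) = 2.190×10^8 Pa.

219 MPa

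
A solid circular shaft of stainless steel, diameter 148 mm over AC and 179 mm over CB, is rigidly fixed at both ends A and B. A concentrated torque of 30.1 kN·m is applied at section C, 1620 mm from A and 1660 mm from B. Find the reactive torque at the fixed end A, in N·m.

9750 N·m

Compatibility: T_A·a/J_AC = T_B·b/J_CB with T_A + T_B = T₀.
J_AC = 4.71×10^-5 m⁴, J_CB = 1.01×10^-4 m⁴, so T_A = T₀·(J_AC/a)/((J_AC/a)+(J_CB/b)) = 9747 N·m, T_B = 20350 N·m.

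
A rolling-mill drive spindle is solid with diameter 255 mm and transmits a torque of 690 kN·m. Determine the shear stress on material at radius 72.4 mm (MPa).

J = πd⁴/32 = π(0.255)⁴/32 = 4.151×10^-4 m⁴.
Shear stress varies linearly with radius: τ = T·r/J = 690000 × 0.0724 / 4.151×10^-4 = 1.203×10^8 Pa.

120 MPa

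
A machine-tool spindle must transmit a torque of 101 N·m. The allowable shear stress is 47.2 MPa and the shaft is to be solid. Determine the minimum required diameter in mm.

For a solid shaft τ_max = 16T/(πd³), so d = (16T/(π τ_allow))^(1/3) = (16·101.0/(π·4.72×10^7))^(1/3) = 0.02217 m.

22.2 mm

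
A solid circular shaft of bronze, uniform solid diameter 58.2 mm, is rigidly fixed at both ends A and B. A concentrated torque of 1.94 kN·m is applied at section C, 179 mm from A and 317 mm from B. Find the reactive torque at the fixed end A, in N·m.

1240 N·m

With uniform GJ and both ends fixed, compatibility θ_AC = θ_CB gives T_A·a = T_B·b, together with T_A + T_B = T₀.
T_A = T₀·b/(a+b) = 1940·317/496.0 = 1240 N·m; T_B = 700.1 N·m.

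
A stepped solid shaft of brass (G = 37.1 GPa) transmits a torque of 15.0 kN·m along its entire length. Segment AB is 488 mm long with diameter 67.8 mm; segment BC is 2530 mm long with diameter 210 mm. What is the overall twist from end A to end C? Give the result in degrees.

J_AB = π(0.0678)⁴/32 = 2.07×10^-6 m⁴; J_BC = π(0.210)⁴/32 = 1.91×10^-4 m⁴.
θ = (T/G)·Σ L_i/J_i = (15000/37.1×10⁹)·(0.488/2.07×10^-6 + 2.53/1.91×10^-4) = 0.1005 rad.

5.76°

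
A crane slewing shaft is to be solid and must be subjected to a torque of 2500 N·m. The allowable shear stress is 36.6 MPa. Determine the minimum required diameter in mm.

For a solid shaft τ_max = 16T/(πd³), so d = (16T/(π τ_allow))^(1/3) = (16·2500/(π·3.66×10^7))^(1/3) = 0.07033 m.

70.3 mm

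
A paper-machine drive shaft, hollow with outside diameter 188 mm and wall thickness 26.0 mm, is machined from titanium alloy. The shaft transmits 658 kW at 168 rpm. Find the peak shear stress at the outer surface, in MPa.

39.5 MPa

ω = 2π·168/60 = 17.59 rad/s, so T = P/ω = 658×10³ / 17.59 = 37400 N·m.
J = π(d_o⁴ − d_i⁴)/32 = π(0.188⁴ − 0.136⁴)/32 = 8.905×10^-5 m⁴.
τ_max = T·r/J = 37400 × 0.0940 / 8.905×10^-5 = 3.948×10^7 Pa.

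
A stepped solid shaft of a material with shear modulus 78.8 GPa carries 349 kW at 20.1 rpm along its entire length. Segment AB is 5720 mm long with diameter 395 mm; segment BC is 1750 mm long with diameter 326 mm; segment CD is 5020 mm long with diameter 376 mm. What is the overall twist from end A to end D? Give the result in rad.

0.0137 rad

ω = 2π·20.1/60 = 2.105 rad/s, so T = P/ω = 349×10³ / 2.105 = 165800 N·m.
J_AB = π(0.395)⁴/32 = 2.39×10^-3 m⁴; J_BC = π(0.326)⁴/32 = 1.11×10^-3 m⁴; J_CD = π(0.376)⁴/32 = 1.96×10^-3 m⁴.
θ = (T/G)·Σ L_i/J_i = (165800/78.8×10⁹)·(5.72/2.39×10^-3 + 1.75/1.11×10^-3 + 5.02/1.96×10^-3) = 0.01374 rad.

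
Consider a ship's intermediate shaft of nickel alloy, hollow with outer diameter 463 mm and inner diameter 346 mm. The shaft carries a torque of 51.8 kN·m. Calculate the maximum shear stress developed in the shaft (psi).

J = π(d_o⁴ − d_i⁴)/32 = π(0.463⁴ − 0.346⁴)/32 = 3.104×10^-3 m⁴.
τ_max = T·r/J = 51800 × 0.232 / 3.104×10^-3 = 3.863×10^6 Pa.

560 psi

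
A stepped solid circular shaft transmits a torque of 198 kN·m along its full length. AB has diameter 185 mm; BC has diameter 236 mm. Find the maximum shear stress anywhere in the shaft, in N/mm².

Under the same torque, τ_max = 16T/(πd³) is largest where d is smallest — segment AB (d = 185 mm).
τ_max = 16·198000/(π·(0.185)³) = 1.593×10^8 Pa.

159 N/mm²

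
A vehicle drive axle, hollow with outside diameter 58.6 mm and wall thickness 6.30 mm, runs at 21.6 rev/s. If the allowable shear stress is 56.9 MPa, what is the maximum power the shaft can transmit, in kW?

189 kW

J = π(d_o⁴ − d_i⁴)/32 = π(0.0586⁴ − 0.0460⁴)/32 = 7.181×10^-7 m⁴.
T_max = τ_allow·J/r = 5.69×10^7 × 7.181×10^-7 / 0.0293 = 1395 N·m.
ω = 2π·21.6 = 135.7 rad/s, so P_max = T_max·ω = 1.893×10^5 W.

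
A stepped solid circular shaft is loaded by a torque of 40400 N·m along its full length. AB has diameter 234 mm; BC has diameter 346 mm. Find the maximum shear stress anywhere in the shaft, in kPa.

16100 kPa

Under the same torque, τ_max = 16T/(πd³) is largest where d is smallest — segment AB (d = 234 mm).
τ_max = 16·40400/(π·(0.234)³) = 1.606×10^7 Pa.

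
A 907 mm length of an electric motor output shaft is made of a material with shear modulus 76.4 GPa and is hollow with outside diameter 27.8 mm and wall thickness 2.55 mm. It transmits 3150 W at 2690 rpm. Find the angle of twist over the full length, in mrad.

4.08 mrad

ω = 2π·2690/60 = 281.7 rad/s, so T = P/ω = 3150 / 281.7 = 11.18 N·m.
J = π(d_o⁴ − d_i⁴)/32 = π(0.0278⁴ − 0.0227⁴)/32 = 3.257×10^-8 m⁴.
θ = T·L/(G·J) = 11.18 × 0.907 / (76.4×10⁹ × 3.257×10^-8) = 4.076×10^-3 rad.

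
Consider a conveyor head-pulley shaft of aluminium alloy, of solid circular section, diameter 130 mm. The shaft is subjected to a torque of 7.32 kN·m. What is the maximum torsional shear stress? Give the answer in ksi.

2.46 ksi

J = πd⁴/32 = π(0.130)⁴/32 = 2.804×10^-5 m⁴.
τ_max = T·r/J = 7320 × 0.0650 / 2.804×10^-5 = 1.697×10^7 Pa.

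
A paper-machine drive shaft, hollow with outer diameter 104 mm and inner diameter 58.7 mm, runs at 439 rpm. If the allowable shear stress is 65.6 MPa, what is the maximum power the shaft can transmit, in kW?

598 kW

J = π(d_o⁴ − d_i⁴)/32 = π(0.104⁴ − 0.0587⁴)/32 = 1.032×10^-5 m⁴.
T_max = τ_allow·J/r = 6.56×10^7 × 1.032×10^-5 / 0.0520 = 13020 N·m.
ω = 2π·439/60 = 45.97 rad/s, so P_max = T_max·ω = 5.985×10^5 W.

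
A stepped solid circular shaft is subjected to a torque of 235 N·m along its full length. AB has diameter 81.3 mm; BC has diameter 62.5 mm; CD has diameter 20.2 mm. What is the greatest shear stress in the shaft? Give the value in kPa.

145000 kPa

Under the same torque, τ_max = 16T/(πd³) is largest where d is smallest — segment CD (d = 20.2 mm).
τ_max = 16·235.0/(π·(0.0202)³) = 1.452×10^8 Pa.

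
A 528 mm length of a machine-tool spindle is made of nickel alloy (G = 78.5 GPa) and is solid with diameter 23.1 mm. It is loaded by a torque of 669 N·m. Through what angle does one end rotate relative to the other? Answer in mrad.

161 mrad

J = πd⁴/32 = π(0.0231)⁴/32 = 2.795×10^-8 m⁴.
θ = T·L/(G·J) = 669.0 × 0.528 / (78.5×10⁹ × 2.795×10^-8) = 0.1610 rad.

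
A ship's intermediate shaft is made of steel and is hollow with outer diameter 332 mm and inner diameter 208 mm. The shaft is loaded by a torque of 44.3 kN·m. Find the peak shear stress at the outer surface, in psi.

J = π(d_o⁴ − d_i⁴)/32 = π(0.332⁴ − 0.208⁴)/32 = 1.009×10^-3 m⁴.
τ_max = T·r/J = 44300 × 0.166 / 1.009×10^-3 = 7.288×10^6 Pa.

1060 psi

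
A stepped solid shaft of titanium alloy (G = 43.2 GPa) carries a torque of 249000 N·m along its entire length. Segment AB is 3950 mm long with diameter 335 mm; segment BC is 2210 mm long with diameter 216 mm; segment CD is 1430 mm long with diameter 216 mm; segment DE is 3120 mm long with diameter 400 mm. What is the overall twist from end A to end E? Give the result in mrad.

124 mrad

J_AB = π(0.335)⁴/32 = 1.24×10^-3 m⁴; J_BC = π(0.216)⁴/32 = 2.14×10^-4 m⁴; J_CD = π(0.216)⁴/32 = 2.14×10^-4 m⁴; J_DE = π(0.400)⁴/32 = 2.51×10^-3 m⁴.
θ = (T/G)·Σ L_i/J_i = (249000/43.2×10⁹)·(3.95/1.24×10^-3 + 2.21/2.14×10^-4 + 1.43/2.14×10^-4 + 3.12/2.51×10^-3) = 0.1237 rad.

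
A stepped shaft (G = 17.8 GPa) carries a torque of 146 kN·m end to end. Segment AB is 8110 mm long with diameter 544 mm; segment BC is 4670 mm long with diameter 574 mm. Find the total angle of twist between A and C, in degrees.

0.649°

J_AB = π(0.544)⁴/32 = 8.60×10^-3 m⁴; J_BC = π(0.574)⁴/32 = 0.0107 m⁴.
θ = (T/G)·Σ L_i/J_i = (146000/17.8×10⁹)·(8.11/8.60×10^-3 + 4.67/0.0107) = 0.01133 rad.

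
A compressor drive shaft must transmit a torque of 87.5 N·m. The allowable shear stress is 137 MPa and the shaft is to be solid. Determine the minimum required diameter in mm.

For a solid shaft τ_max = 16T/(πd³), so d = (16T/(π τ_allow))^(1/3) = (16·87.50/(π·1.37×10^8))^(1/3) = 0.01482 m.

14.8 mm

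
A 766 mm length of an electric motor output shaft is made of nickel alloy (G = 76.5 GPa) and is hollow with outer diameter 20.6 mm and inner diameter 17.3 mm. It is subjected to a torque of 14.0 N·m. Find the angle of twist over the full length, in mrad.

15.8 mrad

J = π(d_o⁴ − d_i⁴)/32 = π(0.0206⁴ − 0.0173⁴)/32 = 8.885×10^-9 m⁴.
θ = T·L/(G·J) = 14.00 × 0.766 / (76.5×10⁹ × 8.885×10^-9) = 0.01578 rad.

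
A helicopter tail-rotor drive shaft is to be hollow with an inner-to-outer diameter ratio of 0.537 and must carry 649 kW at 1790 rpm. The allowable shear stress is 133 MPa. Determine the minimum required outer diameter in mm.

52.5 mm

ω = 2π·1790/60 = 187.4 rad/s, so T = P/ω = 649×10³ / 187.4 = 3462 N·m.
For a hollow shaft with d_i/d_o = 0.537: τ_max = 16T/(π d_o³ (1−k⁴)), so d_o = [16T/(π τ_allow (1−k⁴))]^(1/3) = [16·3462/(π·1.33×10^8·0.9168)]^(1/3) = 0.05249 m.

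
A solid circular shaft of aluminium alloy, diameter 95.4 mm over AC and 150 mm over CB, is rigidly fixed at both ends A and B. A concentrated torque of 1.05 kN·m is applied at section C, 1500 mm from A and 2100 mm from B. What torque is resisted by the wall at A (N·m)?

Compatibility: T_A·a/J_AC = T_B·b/J_CB with T_A + T_B = T₀.
J_AC = 8.13×10^-6 m⁴, J_CB = 4.97×10^-5 m⁴, so T_A = T₀·(J_AC/a)/((J_AC/a)+(J_CB/b)) = 195.7 N·m, T_B = 854.3 N·m.

196 N·m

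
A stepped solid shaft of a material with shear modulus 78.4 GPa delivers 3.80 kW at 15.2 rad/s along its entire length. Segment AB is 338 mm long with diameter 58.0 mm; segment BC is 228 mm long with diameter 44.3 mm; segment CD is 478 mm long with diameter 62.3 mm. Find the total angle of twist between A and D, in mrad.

ω = 15.2 rad/s, so T = P/ω = 3.80×10³ / 15.20 = 250.0 N·m.
J_AB = π(0.0580)⁴/32 = 1.11×10^-6 m⁴; J_BC = π(0.0443)⁴/32 = 3.78×10^-7 m⁴; J_CD = π(0.0623)⁴/32 = 1.48×10^-6 m⁴.
θ = (T/G)·Σ L_i/J_i = (250.0/78.4×10⁹)·(0.338/1.11×10^-6 + 0.228/3.78×10^-7 + 0.478/1.48×10^-6) = 3.924×10^-3 rad.

3.92 mrad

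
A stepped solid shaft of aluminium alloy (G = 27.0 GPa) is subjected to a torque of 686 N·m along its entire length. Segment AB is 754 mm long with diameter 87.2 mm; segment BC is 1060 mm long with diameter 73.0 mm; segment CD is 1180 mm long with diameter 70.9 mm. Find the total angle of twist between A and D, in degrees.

1.44°

J_AB = π(0.0872)⁴/32 = 5.68×10^-6 m⁴; J_BC = π(0.0730)⁴/32 = 2.79×10^-6 m⁴; J_CD = π(0.0709)⁴/32 = 2.48×10^-6 m⁴.
θ = (T/G)·Σ L_i/J_i = (686.0/27.0×10⁹)·(0.754/5.68×10^-6 + 1.06/2.79×10^-6 + 1.18/2.48×10^-6) = 0.02512 rad.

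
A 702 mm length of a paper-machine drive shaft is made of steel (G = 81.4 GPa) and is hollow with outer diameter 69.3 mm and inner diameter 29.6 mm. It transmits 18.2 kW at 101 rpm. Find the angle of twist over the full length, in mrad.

6.78 mrad

ω = 2π·101/60 = 10.58 rad/s, so T = P/ω = 18.2×10³ / 10.58 = 1721 N·m.
J = π(d_o⁴ − d_i⁴)/32 = π(0.0693⁴ − 0.0296⁴)/32 = 2.189×10^-6 m⁴.
θ = T·L/(G·J) = 1721 × 0.702 / (81.4×10⁹ × 2.189×10^-6) = 6.780×10^-3 rad.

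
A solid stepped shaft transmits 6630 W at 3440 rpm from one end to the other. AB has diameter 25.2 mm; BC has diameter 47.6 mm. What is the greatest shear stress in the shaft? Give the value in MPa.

5.86 MPa

ω = 2π·3440/60 = 360.2 rad/s, so T = P/ω = 6630 / 360.2 = 18.40 N·m.
Under the same torque, τ_max = 16T/(πd³) is largest where d is smallest — segment AB (d = 25.2 mm).
τ_max = 16·18.40/(π·(0.0252)³) = 5.857×10^6 Pa.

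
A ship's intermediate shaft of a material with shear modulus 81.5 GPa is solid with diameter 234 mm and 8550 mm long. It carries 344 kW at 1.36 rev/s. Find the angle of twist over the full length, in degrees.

0.822°

ω = 2π·1.36 = 8.545 rad/s, so T = P/ω = 344×10³ / 8.545 = 40260 N·m.
J = πd⁴/32 = π(0.234)⁴/32 = 2.943×10^-4 m⁴.
θ = T·L/(G·J) = 40260 × 8.55 / (81.5×10⁹ × 2.943×10^-4) = 0.01435 rad.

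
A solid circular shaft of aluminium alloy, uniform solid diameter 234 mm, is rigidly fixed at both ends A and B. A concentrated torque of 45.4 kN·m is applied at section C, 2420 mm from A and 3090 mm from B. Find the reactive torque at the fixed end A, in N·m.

With uniform GJ and both ends fixed, compatibility θ_AC = θ_CB gives T_A·a = T_B·b, together with T_A + T_B = T₀.
T_A = T₀·b/(a+b) = 45400·3090/5510 = 25460 N·m; T_B = 19940 N·m.

25500 N·m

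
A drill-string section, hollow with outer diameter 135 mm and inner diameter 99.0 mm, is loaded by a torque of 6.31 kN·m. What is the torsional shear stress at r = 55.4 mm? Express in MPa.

15.1 MPa

J = π(d_o⁴ − d_i⁴)/32 = π(0.135⁴ − 0.0990⁴)/32 = 2.318×10^-5 m⁴.
Shear stress varies linearly with radius: τ = T·r/J = 6310 × 0.0554 / 2.318×10^-5 = 1.508×10^7 Pa.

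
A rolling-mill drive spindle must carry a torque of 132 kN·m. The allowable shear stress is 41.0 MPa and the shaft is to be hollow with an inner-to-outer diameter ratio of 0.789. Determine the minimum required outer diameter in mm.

299 mm

For a hollow shaft with d_i/d_o = 0.789: τ_max = 16T/(π d_o³ (1−k⁴)), so d_o = [16T/(π τ_allow (1−k⁴))]^(1/3) = [16·132000/(π·4.10×10^7·0.6125)]^(1/3) = 0.2992 m.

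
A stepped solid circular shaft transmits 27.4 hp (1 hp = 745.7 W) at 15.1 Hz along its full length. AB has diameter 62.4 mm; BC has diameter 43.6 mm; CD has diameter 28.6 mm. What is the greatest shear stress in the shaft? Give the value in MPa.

46.9 MPa

ω = 2π·15.1 = 94.88 rad/s, so T = P/ω = 27.4×745.7 / 94.88 = 215.4 N·m.
Under the same torque, τ_max = 16T/(πd³) is largest where d is smallest — segment CD (d = 28.6 mm).
τ_max = 16·215.4/(π·(0.0286)³) = 4.688×10^7 Pa.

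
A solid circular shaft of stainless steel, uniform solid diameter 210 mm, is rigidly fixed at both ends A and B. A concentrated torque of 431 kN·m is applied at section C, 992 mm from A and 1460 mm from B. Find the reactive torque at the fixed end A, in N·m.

With uniform GJ and both ends fixed, compatibility θ_AC = θ_CB gives T_A·a = T_B·b, together with T_A + T_B = T₀.
T_A = T₀·b/(a+b) = 431000·1460/2452 = 256600 N·m; T_B = 174400 N·m.

257000 N·m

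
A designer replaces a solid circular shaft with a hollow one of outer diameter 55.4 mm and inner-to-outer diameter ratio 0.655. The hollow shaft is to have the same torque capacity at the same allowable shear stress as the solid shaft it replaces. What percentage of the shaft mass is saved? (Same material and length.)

34.6 %

Equal τ_max and T ⇒ the solid shaft needs d_s³ = d_o³(1−k⁴), so d_s = 55.4·(1−0.655⁴)^(1/3) = 51.77 mm.
Area ratio A_h/A_s = d_o²(1−k²)/d_s² = (1−k²)/(1−k⁴)^(2/3) = 0.6539.
Mass saving = 1 − 0.6539 = 34.6 %.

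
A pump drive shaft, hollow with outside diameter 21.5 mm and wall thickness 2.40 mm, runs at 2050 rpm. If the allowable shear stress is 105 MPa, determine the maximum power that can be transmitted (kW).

J = π(d_o⁴ − d_i⁴)/32 = π(0.0215⁴ − 0.0167⁴)/32 = 1.334×10^-8 m⁴.
T_max = τ_allow·J/r = 1.05×10^8 × 1.334×10^-8 / 0.0107 = 130.3 N·m.
ω = 2π·2050/60 = 214.7 rad/s, so P_max = T_max·ω = 2.797×10^4 W.

28.0 kW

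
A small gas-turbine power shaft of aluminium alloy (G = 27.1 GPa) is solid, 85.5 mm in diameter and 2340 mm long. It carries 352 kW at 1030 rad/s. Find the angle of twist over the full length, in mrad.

ω = 1030 rad/s, so T = P/ω = 352×10³ / 1030 = 341.7 N·m.
J = πd⁴/32 = π(0.0855)⁴/32 = 5.246×10^-6 m⁴.
θ = T·L/(G·J) = 341.7 × 2.34 / (27.1×10⁹ × 5.246×10^-6) = 5.625×10^-3 rad.

5.62 mrad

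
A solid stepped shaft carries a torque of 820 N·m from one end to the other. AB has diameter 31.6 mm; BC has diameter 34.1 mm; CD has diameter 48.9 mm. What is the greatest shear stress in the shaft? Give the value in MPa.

132 MPa

Under the same torque, τ_max = 16T/(πd³) is largest where d is smallest — segment AB (d = 31.6 mm).
τ_max = 16·820.0/(π·(0.0316)³) = 1.323×10^8 Pa.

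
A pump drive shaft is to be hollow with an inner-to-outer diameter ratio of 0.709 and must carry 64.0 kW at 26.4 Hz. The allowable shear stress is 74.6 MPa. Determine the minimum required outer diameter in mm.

32.8 mm

ω = 2π·26.4 = 165.9 rad/s, so T = P/ω = 64.0×10³ / 165.9 = 385.8 N·m.
For a hollow shaft with d_i/d_o = 0.709: τ_max = 16T/(π d_o³ (1−k⁴)), so d_o = [16T/(π τ_allow (1−k⁴))]^(1/3) = [16·385.8/(π·7.46×10^7·0.7473)]^(1/3) = 0.03279 m.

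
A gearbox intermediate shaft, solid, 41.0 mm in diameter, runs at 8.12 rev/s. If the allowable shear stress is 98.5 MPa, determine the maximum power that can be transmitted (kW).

J = πd⁴/32 = π(0.0410)⁴/32 = 2.774×10^-7 m⁴.
T_max = τ_allow·J/r = 9.85×10^7 × 2.774×10^-7 / 0.0205 = 1333 N·m.
ω = 2π·8.12 = 51.02 rad/s, so P_max = T_max·ω = 6.801×10^4 W.

68.0 kW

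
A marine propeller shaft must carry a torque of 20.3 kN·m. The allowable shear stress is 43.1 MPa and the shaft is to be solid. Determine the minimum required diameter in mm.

For a solid shaft τ_max = 16T/(πd³), so d = (16T/(π τ_allow))^(1/3) = (16·20300/(π·4.31×10^7))^(1/3) = 0.1339 m.

134 mm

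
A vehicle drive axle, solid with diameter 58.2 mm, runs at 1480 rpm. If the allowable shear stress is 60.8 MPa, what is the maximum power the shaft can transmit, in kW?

365 kW

J = πd⁴/32 = π(0.0582)⁴/32 = 1.126×10^-6 m⁴.
T_max = τ_allow·J/r = 6.08×10^7 × 1.126×10^-6 / 0.0291 = 2353 N·m.
ω = 2π·1480/60 = 155.0 rad/s, so P_max = T_max·ω = 3.647×10^5 W.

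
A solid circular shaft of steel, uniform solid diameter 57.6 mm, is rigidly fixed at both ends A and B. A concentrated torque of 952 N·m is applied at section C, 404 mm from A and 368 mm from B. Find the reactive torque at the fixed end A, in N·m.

454 N·m

With uniform GJ and both ends fixed, compatibility θ_AC = θ_CB gives T_A·a = T_B·b, together with T_A + T_B = T₀.
T_A = T₀·b/(a+b) = 952.0·368/772.0 = 453.8 N·m; T_B = 498.2 N·m.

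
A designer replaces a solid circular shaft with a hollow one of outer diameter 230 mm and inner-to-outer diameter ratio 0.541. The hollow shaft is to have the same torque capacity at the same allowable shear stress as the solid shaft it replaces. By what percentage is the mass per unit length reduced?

24.9 %

Equal τ_max and T ⇒ the solid shaft needs d_s³ = d_o³(1−k⁴), so d_s = 230·(1−0.541⁴)^(1/3) = 223.2 mm.
Area ratio A_h/A_s = d_o²(1−k²)/d_s² = (1−k²)/(1−k⁴)^(2/3) = 0.7508.
Mass saving = 1 − 0.7508 = 24.9 %.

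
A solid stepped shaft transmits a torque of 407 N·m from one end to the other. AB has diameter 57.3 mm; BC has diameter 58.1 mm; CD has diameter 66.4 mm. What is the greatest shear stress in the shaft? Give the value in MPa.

11.0 MPa

Under the same torque, τ_max = 16T/(πd³) is largest where d is smallest — segment AB (d = 57.3 mm).
τ_max = 16·407.0/(π·(0.0573)³) = 1.102×10^7 Pa.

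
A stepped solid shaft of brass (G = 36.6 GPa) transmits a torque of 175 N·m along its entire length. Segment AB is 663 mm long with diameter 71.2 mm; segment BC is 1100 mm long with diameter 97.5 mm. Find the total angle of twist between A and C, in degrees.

0.106°

J_AB = π(0.0712)⁴/32 = 2.52×10^-6 m⁴; J_BC = π(0.0975)⁴/32 = 8.87×10^-6 m⁴.
θ = (T/G)·Σ L_i/J_i = (175.0/36.6×10⁹)·(0.663/2.52×10^-6 + 1.10/8.87×10^-6) = 1.849×10^-3 rad.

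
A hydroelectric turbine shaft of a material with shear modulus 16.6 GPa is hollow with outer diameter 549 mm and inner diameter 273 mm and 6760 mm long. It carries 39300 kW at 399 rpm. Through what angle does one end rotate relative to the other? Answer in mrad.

ω = 2π·399/60 = 41.78 rad/s, so T = P/ω = 39300×10³ / 41.78 = 940600 N·m.
J = π(d_o⁴ − d_i⁴)/32 = π(0.549⁴ − 0.273⁴)/32 = 8.373×10^-3 m⁴.
θ = T·L/(G·J) = 940600 × 6.76 / (16.6×10⁹ × 8.373×10^-3) = 0.04574 rad.

45.7 mrad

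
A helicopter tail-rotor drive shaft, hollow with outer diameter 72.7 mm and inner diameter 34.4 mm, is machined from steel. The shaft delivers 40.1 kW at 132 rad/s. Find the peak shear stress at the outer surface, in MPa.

ω = 132 rad/s, so T = P/ω = 40.1×10³ / 132.0 = 303.8 N·m.
J = π(d_o⁴ − d_i⁴)/32 = π(0.0727⁴ − 0.0344⁴)/32 = 2.605×10^-6 m⁴.
τ_max = T·r/J = 303.8 × 0.0364 / 2.605×10^-6 = 4.239×10^6 Pa.

4.24 MPa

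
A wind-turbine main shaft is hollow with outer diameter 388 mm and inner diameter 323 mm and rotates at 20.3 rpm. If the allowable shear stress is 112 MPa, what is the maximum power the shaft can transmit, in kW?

J = π(d_o⁴ − d_i⁴)/32 = π(0.388⁴ − 0.323⁴)/32 = 1.156×10^-3 m⁴.
T_max = τ_allow·J/r = 1.12×10^8 × 1.156×10^-3 / 0.194 = 667600 N·m.
ω = 2π·20.3/60 = 2.126 rad/s, so P_max = T_max·ω = 1.419×10^6 W.

1420 kW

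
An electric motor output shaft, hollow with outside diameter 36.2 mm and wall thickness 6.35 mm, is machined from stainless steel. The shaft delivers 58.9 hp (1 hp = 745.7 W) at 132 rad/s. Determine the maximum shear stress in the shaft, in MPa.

ω = 132 rad/s, so T = P/ω = 58.9×745.7 / 132.0 = 332.7 N·m.
J = π(d_o⁴ − d_i⁴)/32 = π(0.0362⁴ − 0.0235⁴)/32 = 1.386×10^-7 m⁴.
τ_max = T·r/J = 332.7 × 0.0181 / 1.386×10^-7 = 4.344×10^7 Pa.

43.4 MPa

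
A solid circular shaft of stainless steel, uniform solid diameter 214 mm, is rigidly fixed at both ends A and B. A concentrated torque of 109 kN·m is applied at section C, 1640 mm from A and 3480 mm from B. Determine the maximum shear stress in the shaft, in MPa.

38.5 MPa

With uniform GJ and both ends fixed, compatibility θ_AC = θ_CB gives T_A·a = T_B·b, together with T_A + T_B = T₀.
T_A = T₀·b/(a+b) = 109000·3480/5120 = 74090 N·m; T_B = 34910 N·m.
τ in each portion: τ_AC = 3.85×10^7 Pa, τ_CB = 1.81×10^7 Pa; maximum is in AC.
τ_max = T_AC·r/J = 74090·0.107/2.06×10^-4 = 3.850×10^7 Pa.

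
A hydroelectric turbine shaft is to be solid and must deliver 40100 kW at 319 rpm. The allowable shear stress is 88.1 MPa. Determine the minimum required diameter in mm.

ω = 2π·319/60 = 33.41 rad/s, so T = P/ω = 40100×10³ / 33.41 = 1.200e6 N·m.
For a solid shaft τ_max = 16T/(πd³), so d = (16T/(π τ_allow))^(1/3) = (16·1.200e6/(π·8.81×10^7))^(1/3) = 0.4109 m.

411 mm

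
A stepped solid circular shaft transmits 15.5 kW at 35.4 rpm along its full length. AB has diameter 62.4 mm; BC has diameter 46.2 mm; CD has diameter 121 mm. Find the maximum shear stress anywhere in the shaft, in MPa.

ω = 2π·35.4/60 = 3.707 rad/s, so T = P/ω = 15.5×10³ / 3.707 = 4181 N·m.
Under the same torque, τ_max = 16T/(πd³) is largest where d is smallest — segment BC (d = 46.2 mm).
τ_max = 16·4181/(π·(0.0462)³) = 2.159×10^8 Pa.

216 MPa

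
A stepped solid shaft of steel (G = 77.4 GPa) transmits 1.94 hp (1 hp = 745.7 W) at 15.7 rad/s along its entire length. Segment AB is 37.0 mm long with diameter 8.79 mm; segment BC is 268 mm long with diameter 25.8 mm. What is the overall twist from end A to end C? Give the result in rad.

ω = 15.7 rad/s, so T = P/ω = 1.94×745.7 / 15.70 = 92.14 N·m.
J_AB = π(0.00879)⁴/32 = 5.86×10^-10 m⁴; J_BC = π(0.0258)⁴/32 = 4.35×10^-8 m⁴.
θ = (T/G)·Σ L_i/J_i = (92.14/77.4×10⁹)·(0.0370/5.86×10^-10 + 0.268/4.35×10^-8) = 0.08249 rad.

0.0825 rad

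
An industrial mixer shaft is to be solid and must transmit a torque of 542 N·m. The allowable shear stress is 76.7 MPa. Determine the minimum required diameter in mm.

For a solid shaft τ_max = 16T/(πd³), so d = (16T/(π τ_allow))^(1/3) = (16·542.0/(π·7.67×10^7))^(1/3) = 0.03302 m.

33.0 mm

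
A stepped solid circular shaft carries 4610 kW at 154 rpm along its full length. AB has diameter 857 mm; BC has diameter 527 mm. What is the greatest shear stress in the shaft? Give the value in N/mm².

ω = 2π·154/60 = 16.13 rad/s, so T = P/ω = 4610×10³ / 16.13 = 285900 N·m.
Under the same torque, τ_max = 16T/(πd³) is largest where d is smallest — segment BC (d = 527 mm).
τ_max = 16·285900/(π·(0.527)³) = 9.947×10^6 Pa.

9.95 N/mm²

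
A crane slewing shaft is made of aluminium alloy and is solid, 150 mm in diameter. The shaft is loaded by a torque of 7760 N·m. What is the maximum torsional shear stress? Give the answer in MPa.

J = πd⁴/32 = π(0.150)⁴/32 = 4.970×10^-5 m⁴.
τ_max = T·r/J = 7760 × 0.0750 / 4.970×10^-5 = 1.171×10^7 Pa.

11.7 MPa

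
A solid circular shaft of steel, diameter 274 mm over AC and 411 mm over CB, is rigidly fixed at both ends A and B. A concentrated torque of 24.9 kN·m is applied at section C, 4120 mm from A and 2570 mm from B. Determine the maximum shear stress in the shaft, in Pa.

Compatibility: T_A·a/J_AC = T_B·b/J_CB with T_A + T_B = T₀.
J_AC = 5.53×10^-4 m⁴, J_CB = 2.80×10^-3 m⁴, so T_A = T₀·(J_AC/a)/((J_AC/a)+(J_CB/b)) = 2732 N·m, T_B = 22170 N·m.
τ in each portion: τ_AC = 6.76×10^5 Pa, τ_CB = 1.63×10^6 Pa; maximum is in CB.
τ_max = T_CB·r/J = 22170·0.205/2.80×10^-3 = 1.626×10^6 Pa.

1.63e6 Pa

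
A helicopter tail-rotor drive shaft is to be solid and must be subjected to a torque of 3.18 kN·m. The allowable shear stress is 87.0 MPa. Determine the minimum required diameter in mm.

For a solid shaft τ_max = 16T/(πd³), so d = (16T/(π τ_allow))^(1/3) = (16·3180/(π·8.70×10^7))^(1/3) = 0.05710 m.

57.1 mm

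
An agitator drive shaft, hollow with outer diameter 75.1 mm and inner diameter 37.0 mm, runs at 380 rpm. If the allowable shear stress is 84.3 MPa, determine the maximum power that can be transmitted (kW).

263 kW

J = π(d_o⁴ − d_i⁴)/32 = π(0.0751⁴ − 0.0370⁴)/32 = 2.939×10^-6 m⁴.
T_max = τ_allow·J/r = 8.43×10^7 × 2.939×10^-6 / 0.0376 = 6598 N·m.
ω = 2π·380/60 = 39.79 rad/s, so P_max = T_max·ω = 2.626×10^5 W.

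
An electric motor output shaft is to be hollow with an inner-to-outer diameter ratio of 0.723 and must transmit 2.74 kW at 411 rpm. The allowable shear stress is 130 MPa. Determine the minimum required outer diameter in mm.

15.1 mm

ω = 2π·411/60 = 43.04 rad/s, so T = P/ω = 2.74×10³ / 43.04 = 63.66 N·m.
For a hollow shaft with d_i/d_o = 0.723: τ_max = 16T/(π d_o³ (1−k⁴)), so d_o = [16T/(π τ_allow (1−k⁴))]^(1/3) = [16·63.66/(π·1.30×10^8·0.7268)]^(1/3) = 0.01508 m.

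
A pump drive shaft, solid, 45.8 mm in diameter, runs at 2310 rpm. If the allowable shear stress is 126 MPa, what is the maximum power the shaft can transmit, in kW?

J = πd⁴/32 = π(0.0458)⁴/32 = 4.320×10^-7 m⁴.
T_max = τ_allow·J/r = 1.26×10^8 × 4.320×10^-7 / 0.0229 = 2377 N·m.
ω = 2π·2310/60 = 241.9 rad/s, so P_max = T_max·ω = 5.750×10^5 W.

575 kW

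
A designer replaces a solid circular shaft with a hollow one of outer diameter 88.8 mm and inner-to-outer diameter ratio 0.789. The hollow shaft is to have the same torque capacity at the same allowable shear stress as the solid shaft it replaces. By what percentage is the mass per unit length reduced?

Equal τ_max and T ⇒ the solid shaft needs d_s³ = d_o³(1−k⁴), so d_s = 88.8·(1−0.789⁴)^(1/3) = 75.41 mm.
Area ratio A_h/A_s = d_o²(1−k²)/d_s² = (1−k²)/(1−k⁴)^(2/3) = 0.5234.
Mass saving = 1 − 0.5234 = 47.7 %.

47.7 %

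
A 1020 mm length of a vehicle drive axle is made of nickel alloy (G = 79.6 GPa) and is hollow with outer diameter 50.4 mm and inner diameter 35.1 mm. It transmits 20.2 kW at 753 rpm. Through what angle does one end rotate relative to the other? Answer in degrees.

ω = 2π·753/60 = 78.85 rad/s, so T = P/ω = 20.2×10³ / 78.85 = 256.2 N·m.
J = π(d_o⁴ − d_i⁴)/32 = π(0.0504⁴ − 0.0351⁴)/32 = 4.844×10^-7 m⁴.
θ = T·L/(G·J) = 256.2 × 1.02 / (79.6×10⁹ × 4.844×10^-7) = 6.776×10^-3 rad.

0.388°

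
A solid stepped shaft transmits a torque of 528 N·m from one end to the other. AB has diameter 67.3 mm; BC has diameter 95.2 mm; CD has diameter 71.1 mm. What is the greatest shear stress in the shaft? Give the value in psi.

1280 psi

Under the same torque, τ_max = 16T/(πd³) is largest where d is smallest — segment AB (d = 67.3 mm).
τ_max = 16·528.0/(π·(0.0673)³) = 8.822×10^6 Pa.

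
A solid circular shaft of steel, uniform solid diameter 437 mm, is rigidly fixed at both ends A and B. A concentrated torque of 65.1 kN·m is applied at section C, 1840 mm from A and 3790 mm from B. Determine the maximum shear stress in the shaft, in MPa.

2.67 MPa

With uniform GJ and both ends fixed, compatibility θ_AC = θ_CB gives T_A·a = T_B·b, together with T_A + T_B = T₀.
T_A = T₀·b/(a+b) = 65100·3790/5630 = 43820 N·m; T_B = 21280 N·m.
τ in each portion: τ_AC = 2.67×10^6 Pa, τ_CB = 1.30×10^6 Pa; maximum is in AC.
τ_max = T_AC·r/J = 43820·0.218/3.58×10^-3 = 2.674×10^6 Pa.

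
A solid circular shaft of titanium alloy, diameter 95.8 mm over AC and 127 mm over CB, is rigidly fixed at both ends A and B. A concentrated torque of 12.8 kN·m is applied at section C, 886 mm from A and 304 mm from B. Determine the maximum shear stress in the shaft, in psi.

Compatibility: T_A·a/J_AC = T_B·b/J_CB with T_A + T_B = T₀.
J_AC = 8.27×10^-6 m⁴, J_CB = 2.55×10^-5 m⁴, so T_A = T₀·(J_AC/a)/((J_AC/a)+(J_CB/b)) = 1280 N·m, T_B = 11520 N·m.
τ in each portion: τ_AC = 7.41×10^6 Pa, τ_CB = 2.86×10^7 Pa; maximum is in CB.
τ_max = T_CB·r/J = 11520·0.0635/2.55×10^-5 = 2.864×10^7 Pa.

4150 psi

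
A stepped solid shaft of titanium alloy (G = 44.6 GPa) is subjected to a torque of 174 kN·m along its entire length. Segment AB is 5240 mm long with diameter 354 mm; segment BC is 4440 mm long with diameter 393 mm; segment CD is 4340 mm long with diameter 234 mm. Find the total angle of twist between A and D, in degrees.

J_AB = π(0.354)⁴/32 = 1.54×10^-3 m⁴; J_BC = π(0.393)⁴/32 = 2.34×10^-3 m⁴; J_CD = π(0.234)⁴/32 = 2.94×10^-4 m⁴.
θ = (T/G)·Σ L_i/J_i = (174000/44.6×10⁹)·(5.24/1.54×10^-3 + 4.44/2.34×10^-3 + 4.34/2.94×10^-4) = 0.07818 rad.

4.48°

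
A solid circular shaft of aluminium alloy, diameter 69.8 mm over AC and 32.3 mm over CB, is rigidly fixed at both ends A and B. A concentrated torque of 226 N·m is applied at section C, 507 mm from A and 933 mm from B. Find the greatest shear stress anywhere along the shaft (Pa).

Compatibility: T_A·a/J_AC = T_B·b/J_CB with T_A + T_B = T₀.
J_AC = 2.33×10^-6 m⁴, J_CB = 1.07×10^-7 m⁴, so T_A = T₀·(J_AC/a)/((J_AC/a)+(J_CB/b)) = 220.5 N·m, T_B = 5.495 N·m.
τ in each portion: τ_AC = 3.30×10^6 Pa, τ_CB = 8.30×10^5 Pa; maximum is in AC.
τ_max = T_AC·r/J = 220.5·0.0349/2.33×10^-6 = 3.302×10^6 Pa.

3.30e6 Pa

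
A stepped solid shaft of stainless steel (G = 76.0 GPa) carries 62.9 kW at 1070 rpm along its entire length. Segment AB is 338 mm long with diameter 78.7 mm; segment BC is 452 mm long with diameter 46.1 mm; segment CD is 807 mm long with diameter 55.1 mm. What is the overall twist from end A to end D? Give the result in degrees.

ω = 2π·1070/60 = 112.1 rad/s, so T = P/ω = 62.9×10³ / 112.1 = 561.4 N·m.
J_AB = π(0.0787)⁴/32 = 3.77×10^-6 m⁴; J_BC = π(0.0461)⁴/32 = 4.43×10^-7 m⁴; J_CD = π(0.0551)⁴/32 = 9.05×10^-7 m⁴.
θ = (T/G)·Σ L_i/J_i = (561.4/76.0×10⁹)·(0.338/3.77×10^-6 + 0.452/4.43×10^-7 + 0.807/9.05×10^-7) = 0.01478 rad.

0.847°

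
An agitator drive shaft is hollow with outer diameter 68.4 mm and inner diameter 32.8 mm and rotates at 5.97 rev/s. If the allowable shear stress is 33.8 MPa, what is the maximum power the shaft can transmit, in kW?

75.5 kW

J = π(d_o⁴ − d_i⁴)/32 = π(0.0684⁴ − 0.0328⁴)/32 = 2.035×10^-6 m⁴.
T_max = τ_allow·J/r = 3.38×10^7 × 2.035×10^-6 / 0.0342 = 2012 N·m.
ω = 2π·5.97 = 37.51 rad/s, so P_max = T_max·ω = 7.545×10^4 W.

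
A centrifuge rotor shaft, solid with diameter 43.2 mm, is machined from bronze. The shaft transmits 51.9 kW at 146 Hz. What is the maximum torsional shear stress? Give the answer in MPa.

3.57 MPa

ω = 2π·146 = 917.3 rad/s, so T = P/ω = 51.9×10³ / 917.3 = 56.58 N·m.
J = πd⁴/32 = π(0.0432)⁴/32 = 3.419×10^-7 m⁴.
τ_max = T·r/J = 56.58 × 0.0216 / 3.419×10^-7 = 3.574×10^6 Pa.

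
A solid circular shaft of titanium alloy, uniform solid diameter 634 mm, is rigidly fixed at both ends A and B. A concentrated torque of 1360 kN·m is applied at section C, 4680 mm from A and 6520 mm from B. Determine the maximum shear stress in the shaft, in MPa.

15.8 MPa

With uniform GJ and both ends fixed, compatibility θ_AC = θ_CB gives T_A·a = T_B·b, together with T_A + T_B = T₀.
T_A = T₀·b/(a+b) = 1.360e6·6520/11200 = 791700 N·m; T_B = 568300 N·m.
τ in each portion: τ_AC = 1.58×10^7 Pa, τ_CB = 1.14×10^7 Pa; maximum is in AC.
τ_max = T_AC·r/J = 791700·0.317/0.0159 = 1.582×10^7 Pa.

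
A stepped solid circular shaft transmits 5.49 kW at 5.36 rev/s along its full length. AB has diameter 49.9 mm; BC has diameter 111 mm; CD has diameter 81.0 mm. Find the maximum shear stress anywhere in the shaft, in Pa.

ω = 2π·5.36 = 33.68 rad/s, so T = P/ω = 5.49×10³ / 33.68 = 163.0 N·m.
Under the same torque, τ_max = 16T/(πd³) is largest where d is smallest — segment AB (d = 49.9 mm).
τ_max = 16·163.0/(π·(0.0499)³) = 6.682×10^6 Pa.

6.68e6 Pa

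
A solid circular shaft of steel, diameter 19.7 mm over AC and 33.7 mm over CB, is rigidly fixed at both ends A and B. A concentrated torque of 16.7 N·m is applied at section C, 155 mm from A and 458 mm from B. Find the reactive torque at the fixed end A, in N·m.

4.28 N·m

Compatibility: T_A·a/J_AC = T_B·b/J_CB with T_A + T_B = T₀.
J_AC = 1.48×10^-8 m⁴, J_CB = 1.27×10^-7 m⁴, so T_A = T₀·(J_AC/a)/((J_AC/a)+(J_CB/b)) = 4.284 N·m, T_B = 12.42 N·m.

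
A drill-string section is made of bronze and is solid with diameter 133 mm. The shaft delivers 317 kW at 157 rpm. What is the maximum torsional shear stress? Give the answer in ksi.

ω = 2π·157/60 = 16.44 rad/s, so T = P/ω = 317×10³ / 16.44 = 19280 N·m.
J = πd⁴/32 = π(0.133)⁴/32 = 3.072×10^-5 m⁴.
τ_max = T·r/J = 19280 × 0.0665 / 3.072×10^-5 = 4.174×10^7 Pa.

6.05 ksi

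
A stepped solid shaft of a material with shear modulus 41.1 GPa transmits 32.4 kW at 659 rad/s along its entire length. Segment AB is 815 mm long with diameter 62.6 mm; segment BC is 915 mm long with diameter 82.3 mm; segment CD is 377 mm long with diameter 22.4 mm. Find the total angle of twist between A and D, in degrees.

ω = 659 rad/s, so T = P/ω = 32.4×10³ / 659.0 = 49.17 N·m.
J_AB = π(0.0626)⁴/32 = 1.51×10^-6 m⁴; J_BC = π(0.0823)⁴/32 = 4.50×10^-6 m⁴; J_CD = π(0.0224)⁴/32 = 2.47×10^-8 m⁴.
θ = (T/G)·Σ L_i/J_i = (49.17/41.1×10⁹)·(0.815/1.51×10^-6 + 0.915/4.50×10^-6 + 0.377/2.47×10^-8) = 0.01914 rad.

1.10°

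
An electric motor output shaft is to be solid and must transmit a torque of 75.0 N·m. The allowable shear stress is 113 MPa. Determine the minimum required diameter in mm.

For a solid shaft τ_max = 16T/(πd³), so d = (16T/(π τ_allow))^(1/3) = (16·75.00/(π·1.13×10^8))^(1/3) = 0.01501 m.

15.0 mm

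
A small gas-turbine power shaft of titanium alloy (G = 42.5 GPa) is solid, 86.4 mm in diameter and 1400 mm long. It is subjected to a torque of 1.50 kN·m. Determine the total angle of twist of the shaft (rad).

J = πd⁴/32 = π(0.0864)⁴/32 = 5.471×10^-6 m⁴.
θ = T·L/(G·J) = 1500 × 1.40 / (42.5×10⁹ × 5.471×10^-6) = 9.032×10^-3 rad.

0.00903 rad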